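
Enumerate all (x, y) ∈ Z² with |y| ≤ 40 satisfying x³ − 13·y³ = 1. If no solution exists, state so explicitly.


The equation is x³ - 13y³ = 1. For fixed y, x³ = 13·y³ + 1, so a solution requires the RHS to be a perfect cube.
Strategy: iterate y from -40 to 40, compute RHS = 13·y³ + 1, and check whether it is a (positive or negative) perfect cube.
Check small values of y:
  y = 0: RHS = 1 = (1)³ ⇒ x = 1 works.
  y = 1: RHS = 14 is not a perfect cube.
  y = -1: RHS = -12 is not a perfect cube.
  y = 2: RHS = 105 is not a perfect cube.
  y = -2: RHS = -103 is not a perfect cube.
  y = 3: RHS = 352 is not a perfect cube.
  y = -3: RHS = -350 is not a perfect cube.
Continuing the search up to |y| = 40 finds no further solutions beyond those listed.
Collected solutions: (1, 0).

Solutions (with |y| ≤ 40): (1, 0).


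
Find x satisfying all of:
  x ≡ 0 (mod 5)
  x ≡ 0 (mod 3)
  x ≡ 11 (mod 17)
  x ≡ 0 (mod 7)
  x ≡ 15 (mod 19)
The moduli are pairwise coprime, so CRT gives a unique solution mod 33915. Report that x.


Product of moduli M = 5 · 3 · 17 · 7 · 19 = 33915.
Merge one congruence at a time:
  Start: x ≡ 0 (mod 5).
  Combine with x ≡ 0 (mod 3); new modulus lcm = 15.
    Write x = 0 + 5·t and substitute into x ≡ 0 (mod 3): 5·t ≡ 0 − 0 = 0 (mod 3).
    Reduce coefficients mod 3: 2·t ≡ 0 (mod 3).
    The inverse of 2 mod 3 is 2 (since 2·2 = 4 = 1·3 + 1), so t ≡ 2·0 = 0 ≡ 0 (mod 3).
    Then x = 0 + 5·0 = 0, valid modulo lcm(5, 3) = 15: x ≡ 0 (mod 15).
  Combine with x ≡ 11 (mod 17); new modulus lcm = 255.
    Write x = 0 + 15·t and substitute into x ≡ 11 (mod 17): 15·t ≡ 11 − 0 = 11 (mod 17).
    The inverse of 15 mod 17 is 8 (since 15·8 = 120 = 7·17 + 1), so t ≡ 8·11 = 88 ≡ 3 (mod 17).
    Then x = 0 + 15·3 = 45, valid modulo lcm(15, 17) = 255: x ≡ 45 (mod 255).
  Combine with x ≡ 0 (mod 7); new modulus lcm = 1785.
    Write x = 45 + 255·t and substitute into x ≡ 0 (mod 7): 255·t ≡ 0 − 45 = -45 (mod 7).
    Reduce coefficients mod 7: 3·t ≡ 4 (mod 7).
    The inverse of 3 mod 7 is 5 (since 3·5 = 15 = 2·7 + 1), so t ≡ 5·4 = 20 ≡ 6 (mod 7).
    Then x = 45 + 255·6 = 1575, valid modulo lcm(255, 7) = 1785: x ≡ 1575 (mod 1785).
  Combine with x ≡ 15 (mod 19); new modulus lcm = 33915.
    Write x = 1575 + 1785·t and substitute into x ≡ 15 (mod 19): 1785·t ≡ 15 − 1575 = -1560 (mod 19).
    Reduce coefficients mod 19: 18·t ≡ 17 (mod 19).
    The inverse of 18 mod 19 is 18 (since 18·18 = 324 = 17·19 + 1), so t ≡ 18·17 = 306 ≡ 2 (mod 19).
    Then x = 1575 + 1785·2 = 5145, valid modulo lcm(1785, 19) = 33915: x ≡ 5145 (mod 33915).
Verify against each original: 5145 mod 5 = 0, 5145 mod 3 = 0, 5145 mod 17 = 11, 5145 mod 7 = 0, 5145 mod 19 = 15.

x ≡ 5145 (mod 33915).


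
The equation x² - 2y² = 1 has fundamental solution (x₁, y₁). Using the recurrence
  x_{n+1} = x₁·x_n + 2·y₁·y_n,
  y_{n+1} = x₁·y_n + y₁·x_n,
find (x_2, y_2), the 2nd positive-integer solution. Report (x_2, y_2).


Step 1: Find the fundamental solution (x₁, y₁) of x² - 2y² = 1.
  Expand √2 as a continued fraction. a₀ = ⌊√2⌋ = 1; iterate m_{k+1} = d_k·a_k − m_k, d_{k+1} = (2 − m_{k+1}²)/d_k, a_{k+1} = ⌊(a₀ + m_{k+1})/d_{k+1}⌋ (starting m₀ = 0, d₀ = 1), with convergents p_k = a_k·p_{k-1} + p_{k-2}, q_k = a_k·q_{k-1} + q_{k-2} (p₋₁ = 1, q₋₁ = 0):
  k = 0: a₀ = 1; p₀/q₀ = 1/1; p₀² − 2·q₀² = 1 − 2 = -1.
  k = 1: m = 1, d = 1, a = ⌊(1 + 1)/1⌋ = 2; p/q = (2·1 + 1)/(2·1 + 0) = 3/2; p² − 2·q² = 9 − 8 = 1.
  The first convergent with p² − 2·q² = 1 gives the fundamental solution (x₁, y₁) = (3, 2).
Step 2: Apply the recurrence (x_{n+1}, y_{n+1}) = (x₁x_n + 2y₁y_n, x₁y_n + y₁x_n) repeatedly.
  From (x_1, y_1) = (3, 2): x_2 = 3·3 + 2·2·2 = 17; y_2 = 3·2 + 2·3 = 12.
Step 3: Verify x_2² - 2·y_2² = 289 - 288 = 1 (should be 1). ✓

(x_1, y_1) = (3, 2); (x_2, y_2) = (17, 12).


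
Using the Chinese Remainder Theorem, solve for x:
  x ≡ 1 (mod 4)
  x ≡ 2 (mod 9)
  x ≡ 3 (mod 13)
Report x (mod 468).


Moduli 4, 9, 13 are pairwise coprime; by CRT there is a unique solution modulo M = 4 · 9 · 13 = 468.
Solve pairwise, accumulating the modulus:
  Start with x ≡ 1 (mod 4).
  Combine with x ≡ 2 (mod 9): since gcd(4, 9) = 1, we get a unique residue mod 36.
    Write x = 1 + 4·t and substitute into x ≡ 2 (mod 9): 4·t ≡ 2 − 1 = 1 (mod 9).
    The inverse of 4 mod 9 is 7 (since 4·7 = 28 = 3·9 + 1), so t ≡ 7·1 = 7 ≡ 7 (mod 9).
    Then x = 1 + 4·7 = 29, valid modulo lcm(4, 9) = 36: x ≡ 29 (mod 36).
  Combine with x ≡ 3 (mod 13): since gcd(36, 13) = 1, we get a unique residue mod 468.
    Write x = 29 + 36·t and substitute into x ≡ 3 (mod 13): 36·t ≡ 3 − 29 = -26 (mod 13).
    Reduce coefficients mod 13: 10·t ≡ 0 (mod 13).
    The inverse of 10 mod 13 is 4 (since 10·4 = 40 = 3·13 + 1), so t ≡ 4·0 = 0 ≡ 0 (mod 13).
    Then x = 29 + 36·0 = 29, valid modulo lcm(36, 13) = 468: x ≡ 29 (mod 468).
Verify: 29 mod 4 = 1 ✓, 29 mod 9 = 2 ✓, 29 mod 13 = 3 ✓.

x ≡ 29 (mod 468).


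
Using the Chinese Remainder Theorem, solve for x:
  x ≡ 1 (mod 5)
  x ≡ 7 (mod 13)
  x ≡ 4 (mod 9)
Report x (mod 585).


Moduli 5, 13, 9 are pairwise coprime; by CRT there is a unique solution modulo M = 5 · 13 · 9 = 585.
Solve pairwise, accumulating the modulus:
  Start with x ≡ 1 (mod 5).
  Combine with x ≡ 7 (mod 13): since gcd(5, 13) = 1, we get a unique residue mod 65.
    Write x = 1 + 5·t and substitute into x ≡ 7 (mod 13): 5·t ≡ 7 − 1 = 6 (mod 13).
    The inverse of 5 mod 13 is 8 (since 5·8 = 40 = 3·13 + 1), so t ≡ 8·6 = 48 ≡ 9 (mod 13).
    Then x = 1 + 5·9 = 46, valid modulo lcm(5, 13) = 65: x ≡ 46 (mod 65).
  Combine with x ≡ 4 (mod 9): since gcd(65, 9) = 1, we get a unique residue mod 585.
    Write x = 46 + 65·t and substitute into x ≡ 4 (mod 9): 65·t ≡ 4 − 46 = -42 (mod 9).
    Reduce coefficients mod 9: 2·t ≡ 3 (mod 9).
    The inverse of 2 mod 9 is 5 (since 2·5 = 10 = 1·9 + 1), so t ≡ 5·3 = 15 ≡ 6 (mod 9).
    Then x = 46 + 65·6 = 436, valid modulo lcm(65, 9) = 585: x ≡ 436 (mod 585).
Verify: 436 mod 5 = 1 ✓, 436 mod 13 = 7 ✓, 436 mod 9 = 4 ✓.

x ≡ 436 (mod 585).


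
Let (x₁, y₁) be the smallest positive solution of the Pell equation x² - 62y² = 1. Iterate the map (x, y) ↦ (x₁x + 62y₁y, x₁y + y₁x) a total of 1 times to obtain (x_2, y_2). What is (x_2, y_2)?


Step 1: Find the fundamental solution (x₁, y₁) of x² - 62y² = 1.
  Expand √62 as a continued fraction. a₀ = ⌊√62⌋ = 7; iterate m_{k+1} = d_k·a_k − m_k, d_{k+1} = (62 − m_{k+1}²)/d_k, a_{k+1} = ⌊(a₀ + m_{k+1})/d_{k+1}⌋ (starting m₀ = 0, d₀ = 1), with convergents p_k = a_k·p_{k-1} + p_{k-2}, q_k = a_k·q_{k-1} + q_{k-2} (p₋₁ = 1, q₋₁ = 0):
  k = 0: a₀ = 7; p₀/q₀ = 7/1; p₀² − 62·q₀² = 49 − 62 = -13.
  k = 1: m = 7, d = 13, a = ⌊(7 + 7)/13⌋ = 1; p/q = (1·7 + 1)/(1·1 + 0) = 8/1; p² − 62·q² = 64 − 62 = 2.
  k = 2: m = 6, d = 2, a = ⌊(7 + 6)/2⌋ = 6; p/q = (6·8 + 7)/(6·1 + 1) = 55/7; p² − 62·q² = 3025 − 3038 = -13.
  k = 3: m = 6, d = 13, a = ⌊(7 + 6)/13⌋ = 1; p/q = (1·55 + 8)/(1·7 + 1) = 63/8; p² − 62·q² = 3969 − 3968 = 1.
  The first convergent with p² − 62·q² = 1 gives the fundamental solution (x₁, y₁) = (63, 8).
Step 2: Apply the recurrence (x_{n+1}, y_{n+1}) = (x₁x_n + 62y₁y_n, x₁y_n + y₁x_n) repeatedly.
  From (x_1, y_1) = (63, 8): x_2 = 63·63 + 62·8·8 = 7937; y_2 = 63·8 + 8·63 = 1008.
Step 3: Verify x_2² - 62·y_2² = 62995969 - 62995968 = 1 (should be 1). ✓

(x_1, y_1) = (63, 8); (x_2, y_2) = (7937, 1008).


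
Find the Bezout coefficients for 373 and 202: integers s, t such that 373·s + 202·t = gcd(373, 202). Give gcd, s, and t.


Euclidean algorithm on (373, 202) — divide until remainder is 0:
  373 = 1 · 202 + 171
  202 = 1 · 171 + 31
  171 = 5 · 31 + 16
  31 = 1 · 16 + 15
  16 = 1 · 15 + 1
  15 = 15 · 1 + 0
gcd(373, 202) = 1.
Track Bezout coefficients alongside the remainders: start with r₀ = 373 = a·1 + b·0 (s = 1, t = 0) and r₁ = 202 = a·0 + b·1 (s = 0, t = 1); each new remainder r_{k+1} = r_{k-1} − q_k·r_k inherits s_{k+1} = s_{k-1} − q_k·s_k, t_{k+1} = t_{k-1} − q_k·t_k, so r_k = a·s_k + b·t_k at every step:
  q = 1: r = 171, s = 1 − 1·0 = 1, t = 0 − 1·1 = -1  (check: 373·1 + 202·(-1) = 171)
  q = 1: r = 31, s = 0 − 1·1 = -1, t = 1 − 1·(-1) = 2  (check: 373·(-1) + 202·2 = 31)
  q = 5: r = 16, s = 1 − 5·(-1) = 6, t = -1 − 5·2 = -11  (check: 373·6 + 202·(-11) = 16)
  q = 1: r = 15, s = -1 − 1·6 = -7, t = 2 − 1·(-11) = 13  (check: 373·(-7) + 202·13 = 15)
  q = 1: r = 1, s = 6 − 1·(-7) = 13, t = -11 − 1·13 = -24  (check: 373·13 + 202·(-24) = 1)
The row with r = 1 (the gcd) gives the Bezout coefficients s = 13, t = -24.
Result: 373 · (13) + 202 · (-24) = 1.

gcd(373, 202) = 1; s = 13, t = -24 (check: 373·13 + 202·(-24) = 1).


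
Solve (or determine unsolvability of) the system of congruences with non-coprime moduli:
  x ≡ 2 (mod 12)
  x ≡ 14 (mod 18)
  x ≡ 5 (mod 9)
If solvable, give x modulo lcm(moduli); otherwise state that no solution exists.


Moduli 12, 18, 9 are not pairwise coprime, so CRT works modulo lcm(m_i) when all pairwise compatibility conditions hold.
Pairwise compatibility: gcd(m_i, m_j) must divide a_i - a_j for every pair.
Merge one congruence at a time:
  Start: x ≡ 2 (mod 12).
  Combine with x ≡ 14 (mod 18): gcd(12, 18) = 6; 14 - 2 = 12, which IS divisible by 6, so compatible.
    Write x = 2 + 12·t and substitute into x ≡ 14 (mod 18): 12·t ≡ 14 − 2 = 12 (mod 18).
    Divide the congruence (and modulus) by g = 6: 2·t ≡ 2 (mod 3).
    The inverse of 2 mod 3 is 2 (since 2·2 = 4 = 1·3 + 1), so t ≡ 2·2 = 4 ≡ 1 (mod 3).
    Then x = 2 + 12·1 = 14, valid modulo lcm(12, 18) = 36: x ≡ 14 (mod 36).
  Combine with x ≡ 5 (mod 9): gcd(36, 9) = 9; 5 - 14 = -9, which IS divisible by 9, so compatible.
    Write x = 14 + 36·t and substitute into x ≡ 5 (mod 9): 36·t ≡ 5 − 14 = -9 (mod 9).
    Divide the congruence (and modulus) by g = 9: 4·t ≡ -1 (mod 1).
    Modulo 1 every t works; take t = 0.
    Then x = 14 + 36·0 = 14, valid modulo lcm(36, 9) = 36: x ≡ 14 (mod 36).
Verify: 14 mod 12 = 2, 14 mod 18 = 14, 14 mod 9 = 5.

x ≡ 14 (mod 36).


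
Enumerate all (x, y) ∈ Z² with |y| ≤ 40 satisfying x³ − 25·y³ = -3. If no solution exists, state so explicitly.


The equation is x³ - 25y³ = -3. For fixed y, x³ = 25·y³ − 3, so a solution requires the RHS to be a perfect cube.
Strategy: iterate y from -40 to 40, compute RHS = 25·y³ − 3, and check whether it is a (positive or negative) perfect cube.
Check small values of y:
  y = 0: RHS = -3 is not a perfect cube.
  y = 1: RHS = 22 is not a perfect cube.
  y = -1: RHS = -28 is not a perfect cube.
  y = 2: RHS = 197 is not a perfect cube.
  y = -2: RHS = -203 is not a perfect cube.
  y = 3: RHS = 672 is not a perfect cube.
  y = -3: RHS = -678 is not a perfect cube.
Continuing the search up to |y| = 40 finds no solutions either.
No (x, y) in the scanned range satisfies the equation.

No integer solutions with |y| ≤ 40.


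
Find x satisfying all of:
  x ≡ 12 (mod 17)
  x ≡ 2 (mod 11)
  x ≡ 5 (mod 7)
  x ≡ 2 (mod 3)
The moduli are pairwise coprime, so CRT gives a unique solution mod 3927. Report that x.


Product of moduli M = 17 · 11 · 7 · 3 = 3927.
Merge one congruence at a time:
  Start: x ≡ 12 (mod 17).
  Combine with x ≡ 2 (mod 11); new modulus lcm = 187.
    Write x = 12 + 17·t and substitute into x ≡ 2 (mod 11): 17·t ≡ 2 − 12 = -10 (mod 11).
    Reduce coefficients mod 11: 6·t ≡ 1 (mod 11).
    The inverse of 6 mod 11 is 2 (since 6·2 = 12 = 1·11 + 1), so t ≡ 2·1 = 2 ≡ 2 (mod 11).
    Then x = 12 + 17·2 = 46, valid modulo lcm(17, 11) = 187: x ≡ 46 (mod 187).
  Combine with x ≡ 5 (mod 7); new modulus lcm = 1309.
    Write x = 46 + 187·t and substitute into x ≡ 5 (mod 7): 187·t ≡ 5 − 46 = -41 (mod 7).
    Reduce coefficients mod 7: 5·t ≡ 1 (mod 7).
    The inverse of 5 mod 7 is 3 (since 5·3 = 15 = 2·7 + 1), so t ≡ 3·1 = 3 ≡ 3 (mod 7).
    Then x = 46 + 187·3 = 607, valid modulo lcm(187, 7) = 1309: x ≡ 607 (mod 1309).
  Combine with x ≡ 2 (mod 3); new modulus lcm = 3927.
    Write x = 607 + 1309·t and substitute into x ≡ 2 (mod 3): 1309·t ≡ 2 − 607 = -605 (mod 3).
    Reduce coefficients mod 3: 1·t ≡ 1 (mod 3).
    So t ≡ 1 (mod 3).
    Then x = 607 + 1309·1 = 1916, valid modulo lcm(1309, 3) = 3927: x ≡ 1916 (mod 3927).
Verify against each original: 1916 mod 17 = 12, 1916 mod 11 = 2, 1916 mod 7 = 5, 1916 mod 3 = 2.

x ≡ 1916 (mod 3927).


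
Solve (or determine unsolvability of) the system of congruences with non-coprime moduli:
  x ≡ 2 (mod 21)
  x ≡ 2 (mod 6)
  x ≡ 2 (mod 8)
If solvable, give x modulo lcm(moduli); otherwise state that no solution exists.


Moduli 21, 6, 8 are not pairwise coprime, so CRT works modulo lcm(m_i) when all pairwise compatibility conditions hold.
Pairwise compatibility: gcd(m_i, m_j) must divide a_i - a_j for every pair.
Merge one congruence at a time:
  Start: x ≡ 2 (mod 21).
  Combine with x ≡ 2 (mod 6): gcd(21, 6) = 3; 2 - 2 = 0, which IS divisible by 3, so compatible.
    Write x = 2 + 21·t and substitute into x ≡ 2 (mod 6): 21·t ≡ 2 − 2 = 0 (mod 6).
    Divide the congruence (and modulus) by g = 3: 7·t ≡ 0 (mod 2).
    Reduce coefficients mod 2: 1·t ≡ 0 (mod 2).
    So t ≡ 0 (mod 2).
    Then x = 2 + 21·0 = 2, valid modulo lcm(21, 6) = 42: x ≡ 2 (mod 42).
  Combine with x ≡ 2 (mod 8): gcd(42, 8) = 2; 2 - 2 = 0, which IS divisible by 2, so compatible.
    Write x = 2 + 42·t and substitute into x ≡ 2 (mod 8): 42·t ≡ 2 − 2 = 0 (mod 8).
    Divide the congruence (and modulus) by g = 2: 21·t ≡ 0 (mod 4).
    Reduce coefficients mod 4: 1·t ≡ 0 (mod 4).
    So t ≡ 0 (mod 4).
    Then x = 2 + 42·0 = 2, valid modulo lcm(42, 8) = 168: x ≡ 2 (mod 168).
Verify: 2 mod 21 = 2, 2 mod 6 = 2, 2 mod 8 = 2.

x ≡ 2 (mod 168).


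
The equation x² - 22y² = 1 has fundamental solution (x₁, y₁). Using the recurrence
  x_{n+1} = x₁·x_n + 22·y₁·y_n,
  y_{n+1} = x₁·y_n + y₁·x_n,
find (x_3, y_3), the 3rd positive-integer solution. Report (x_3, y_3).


Step 1: Find the fundamental solution (x₁, y₁) of x² - 22y² = 1.
  Expand √22 as a continued fraction. a₀ = ⌊√22⌋ = 4; iterate m_{k+1} = d_k·a_k − m_k, d_{k+1} = (22 − m_{k+1}²)/d_k, a_{k+1} = ⌊(a₀ + m_{k+1})/d_{k+1}⌋ (starting m₀ = 0, d₀ = 1), with convergents p_k = a_k·p_{k-1} + p_{k-2}, q_k = a_k·q_{k-1} + q_{k-2} (p₋₁ = 1, q₋₁ = 0):
  k = 0: a₀ = 4; p₀/q₀ = 4/1; p₀² − 22·q₀² = 16 − 22 = -6.
  k = 1: m = 4, d = 6, a = ⌊(4 + 4)/6⌋ = 1; p/q = (1·4 + 1)/(1·1 + 0) = 5/1; p² − 22·q² = 25 − 22 = 3.
  k = 2: m = 2, d = 3, a = ⌊(4 + 2)/3⌋ = 2; p/q = (2·5 + 4)/(2·1 + 1) = 14/3; p² − 22·q² = 196 − 198 = -2.
  k = 3: m = 4, d = 2, a = ⌊(4 + 4)/2⌋ = 4; p/q = (4·14 + 5)/(4·3 + 1) = 61/13; p² − 22·q² = 3721 − 3718 = 3.
  k = 4: m = 4, d = 3, a = ⌊(4 + 4)/3⌋ = 2; p/q = (2·61 + 14)/(2·13 + 3) = 136/29; p² − 22·q² = 18496 − 18502 = -6.
  k = 5: m = 2, d = 6, a = ⌊(4 + 2)/6⌋ = 1; p/q = (1·136 + 61)/(1·29 + 13) = 197/42; p² − 22·q² = 38809 − 38808 = 1.
  The first convergent with p² − 22·q² = 1 gives the fundamental solution (x₁, y₁) = (197, 42).
Step 2: Apply the recurrence (x_{n+1}, y_{n+1}) = (x₁x_n + 22y₁y_n, x₁y_n + y₁x_n) repeatedly.
  From (x_1, y_1) = (197, 42): x_2 = 197·197 + 22·42·42 = 77617; y_2 = 197·42 + 42·197 = 16548.
  From (x_2, y_2) = (77617, 16548): x_3 = 197·77617 + 22·42·16548 = 30580901; y_3 = 197·16548 + 42·77617 = 6519870.
Step 3: Verify x_3² - 22·y_3² = 935191505971801 - 935191505971800 = 1 (should be 1). ✓

(x_1, y_1) = (197, 42); (x_3, y_3) = (30580901, 6519870).


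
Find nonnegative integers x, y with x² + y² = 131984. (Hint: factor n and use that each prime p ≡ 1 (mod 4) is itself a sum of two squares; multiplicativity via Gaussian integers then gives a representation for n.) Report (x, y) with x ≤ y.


Step 1: Factor n = 131984 = 2^4 · 73 · 113.
Step 2: Check the mod-4 condition on each prime factor: 2 = 2 (special); 73 ≡ 1 (mod 4), exponent 1; 113 ≡ 1 (mod 4), exponent 1.
All primes ≡ 3 (mod 4) appear to even exponent (or don't appear), so by the two-squares theorem n IS expressible as a sum of two squares.
Step 3: Build a representation. Group n = k² · m with k = 4 and m = 73 · 113 = 8249 (a product of primes ≡ 1 (mod 4)); a representation of m scales to one of n via (k·x)² + (k·y)² = k²(x² + y²). Each prime p ≡ 1 (mod 4) is itself a sum of two squares; find a² by testing p − a² for a perfect square:
  73: 73 − 1² = 72, 73 − 2² = 69, 73 − 3² = 64 = 8² ⇒ 73 = 3² + 8².
  113: 113 − 1² = 112, 113 − 2² = 109, 113 − 3² = 104, 113 − 4² = 97, 113 − 5² = 88, 113 − 6² = 77, 113 − 7² = 64 = 8² ⇒ 113 = 7² + 8².
  Combine using the Brahmagupta–Fibonacci identity (a² + b²)(c² + d²) = (ac − bd)² + (ad + bc)² = (ac + bd)² + (ad − bc)²:
  73 · 113 = 8249: from (3² + 8²)(7² + 8²), take (3·7 − 8·8, 3·8 + 8·7) = (21 − 64, 24 + 56) = (-43, 80); dropping signs (only squares matter) gives (43, 80); check 43² + 80² = 1849 + 6400 = 8249 ✓.
  Scale by k = 4: (4·43, 4·80) = (172, 320).
Step 4: Order so x ≤ y and verify: 172² + 320² = 29584 + 102400 = 131984 = n. ✓

n = 131984 = 172² + 320² (one valid representation with x ≤ y).


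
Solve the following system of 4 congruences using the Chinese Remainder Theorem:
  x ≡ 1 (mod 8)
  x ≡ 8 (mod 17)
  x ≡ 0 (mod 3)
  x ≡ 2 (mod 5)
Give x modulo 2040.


Product of moduli M = 8 · 17 · 3 · 5 = 2040.
Merge one congruence at a time:
  Start: x ≡ 1 (mod 8).
  Combine with x ≡ 8 (mod 17); new modulus lcm = 136.
    Write x = 1 + 8·t and substitute into x ≡ 8 (mod 17): 8·t ≡ 8 − 1 = 7 (mod 17).
    The inverse of 8 mod 17 is 15 (since 8·15 = 120 = 7·17 + 1), so t ≡ 15·7 = 105 ≡ 3 (mod 17).
    Then x = 1 + 8·3 = 25, valid modulo lcm(8, 17) = 136: x ≡ 25 (mod 136).
  Combine with x ≡ 0 (mod 3); new modulus lcm = 408.
    Write x = 25 + 136·t and substitute into x ≡ 0 (mod 3): 136·t ≡ 0 − 25 = -25 (mod 3).
    Reduce coefficients mod 3: 1·t ≡ 2 (mod 3).
    So t ≡ 2 (mod 3).
    Then x = 25 + 136·2 = 297, valid modulo lcm(136, 3) = 408: x ≡ 297 (mod 408).
  Combine with x ≡ 2 (mod 5); new modulus lcm = 2040.
    Write x = 297 + 408·t and substitute into x ≡ 2 (mod 5): 408·t ≡ 2 − 297 = -295 (mod 5).
    Reduce coefficients mod 5: 3·t ≡ 0 (mod 5).
    The inverse of 3 mod 5 is 2 (since 3·2 = 6 = 1·5 + 1), so t ≡ 2·0 = 0 ≡ 0 (mod 5).
    Then x = 297 + 408·0 = 297, valid modulo lcm(408, 5) = 2040: x ≡ 297 (mod 2040).
Verify against each original: 297 mod 8 = 1, 297 mod 17 = 8, 297 mod 3 = 0, 297 mod 5 = 2.

x ≡ 297 (mod 2040).


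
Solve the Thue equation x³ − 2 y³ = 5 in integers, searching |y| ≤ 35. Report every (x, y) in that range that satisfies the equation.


The equation is x³ - 2y³ = 5. For fixed y, x³ = 2·y³ + 5, so a solution requires the RHS to be a perfect cube.
Strategy: iterate y from -35 to 35, compute RHS = 2·y³ + 5, and check whether it is a (positive or negative) perfect cube.
Check small values of y:
  y = 0: RHS = 5 is not a perfect cube.
  y = 1: RHS = 7 is not a perfect cube.
  y = -1: RHS = 3 is not a perfect cube.
  y = 2: RHS = 21 is not a perfect cube.
  y = -2: RHS = -11 is not a perfect cube.
  y = 3: RHS = 59 is not a perfect cube.
  y = -3: RHS = -49 is not a perfect cube.
Continuing the search up to |y| = 35 finds no solutions either.
No (x, y) in the scanned range satisfies the equation.

No integer solutions with |y| ≤ 35.


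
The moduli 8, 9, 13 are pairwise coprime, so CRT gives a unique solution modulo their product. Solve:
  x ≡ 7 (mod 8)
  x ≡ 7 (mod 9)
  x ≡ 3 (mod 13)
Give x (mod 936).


Moduli 8, 9, 13 are pairwise coprime; by CRT there is a unique solution modulo M = 8 · 9 · 13 = 936.
Solve pairwise, accumulating the modulus:
  Start with x ≡ 7 (mod 8).
  Combine with x ≡ 7 (mod 9): since gcd(8, 9) = 1, we get a unique residue mod 72.
    Write x = 7 + 8·t and substitute into x ≡ 7 (mod 9): 8·t ≡ 7 − 7 = 0 (mod 9).
    The inverse of 8 mod 9 is 8 (since 8·8 = 64 = 7·9 + 1), so t ≡ 8·0 = 0 ≡ 0 (mod 9).
    Then x = 7 + 8·0 = 7, valid modulo lcm(8, 9) = 72: x ≡ 7 (mod 72).
  Combine with x ≡ 3 (mod 13): since gcd(72, 13) = 1, we get a unique residue mod 936.
    Write x = 7 + 72·t and substitute into x ≡ 3 (mod 13): 72·t ≡ 3 − 7 = -4 (mod 13).
    Reduce coefficients mod 13: 7·t ≡ 9 (mod 13).
    The inverse of 7 mod 13 is 2 (since 7·2 = 14 = 1·13 + 1), so t ≡ 2·9 = 18 ≡ 5 (mod 13).
    Then x = 7 + 72·5 = 367, valid modulo lcm(72, 13) = 936: x ≡ 367 (mod 936).
Verify: 367 mod 8 = 7 ✓, 367 mod 9 = 7 ✓, 367 mod 13 = 3 ✓.

x ≡ 367 (mod 936).


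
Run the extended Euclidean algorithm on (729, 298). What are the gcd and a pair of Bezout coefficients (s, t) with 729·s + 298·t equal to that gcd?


Euclidean algorithm on (729, 298) — divide until remainder is 0:
  729 = 2 · 298 + 133
  298 = 2 · 133 + 32
  133 = 4 · 32 + 5
  32 = 6 · 5 + 2
  5 = 2 · 2 + 1
  2 = 2 · 1 + 0
gcd(729, 298) = 1.
Track Bezout coefficients alongside the remainders: start with r₀ = 729 = a·1 + b·0 (s = 1, t = 0) and r₁ = 298 = a·0 + b·1 (s = 0, t = 1); each new remainder r_{k+1} = r_{k-1} − q_k·r_k inherits s_{k+1} = s_{k-1} − q_k·s_k, t_{k+1} = t_{k-1} − q_k·t_k, so r_k = a·s_k + b·t_k at every step:
  q = 2: r = 133, s = 1 − 2·0 = 1, t = 0 − 2·1 = -2  (check: 729·1 + 298·(-2) = 133)
  q = 2: r = 32, s = 0 − 2·1 = -2, t = 1 − 2·(-2) = 5  (check: 729·(-2) + 298·5 = 32)
  q = 4: r = 5, s = 1 − 4·(-2) = 9, t = -2 − 4·5 = -22  (check: 729·9 + 298·(-22) = 5)
  q = 6: r = 2, s = -2 − 6·9 = -56, t = 5 − 6·(-22) = 137  (check: 729·(-56) + 298·137 = 2)
  q = 2: r = 1, s = 9 − 2·(-56) = 121, t = -22 − 2·137 = -296  (check: 729·121 + 298·(-296) = 1)
The row with r = 1 (the gcd) gives the Bezout coefficients s = 121, t = -296.
Result: 729 · (121) + 298 · (-296) = 1.

gcd(729, 298) = 1; s = 121, t = -296 (check: 729·121 + 298·(-296) = 1).


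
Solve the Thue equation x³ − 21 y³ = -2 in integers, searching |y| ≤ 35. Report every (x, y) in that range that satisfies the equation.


The equation is x³ - 21y³ = -2. For fixed y, x³ = 21·y³ − 2, so a solution requires the RHS to be a perfect cube.
Strategy: iterate y from -35 to 35, compute RHS = 21·y³ − 2, and check whether it is a (positive or negative) perfect cube.
Check small values of y:
  y = 0: RHS = -2 is not a perfect cube.
  y = 1: RHS = 19 is not a perfect cube.
  y = -1: RHS = -23 is not a perfect cube.
  y = 2: RHS = 166 is not a perfect cube.
  y = -2: RHS = -170 is not a perfect cube.
  y = 3: RHS = 565 is not a perfect cube.
  y = -3: RHS = -569 is not a perfect cube.
Continuing the search up to |y| = 35 finds no solutions either.
No (x, y) in the scanned range satisfies the equation.

No integer solutions with |y| ≤ 35.


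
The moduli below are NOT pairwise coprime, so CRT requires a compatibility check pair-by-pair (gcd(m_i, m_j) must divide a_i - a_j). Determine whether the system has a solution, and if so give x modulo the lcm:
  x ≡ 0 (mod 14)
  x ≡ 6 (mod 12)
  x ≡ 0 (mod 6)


Moduli 14, 12, 6 are not pairwise coprime, so CRT works modulo lcm(m_i) when all pairwise compatibility conditions hold.
Pairwise compatibility: gcd(m_i, m_j) must divide a_i - a_j for every pair.
Merge one congruence at a time:
  Start: x ≡ 0 (mod 14).
  Combine with x ≡ 6 (mod 12): gcd(14, 12) = 2; 6 - 0 = 6, which IS divisible by 2, so compatible.
    Write x = 0 + 14·t and substitute into x ≡ 6 (mod 12): 14·t ≡ 6 − 0 = 6 (mod 12).
    Divide the congruence (and modulus) by g = 2: 7·t ≡ 3 (mod 6).
    Reduce coefficients mod 6: 1·t ≡ 3 (mod 6).
    So t ≡ 3 (mod 6).
    Then x = 0 + 14·3 = 42, valid modulo lcm(14, 12) = 84: x ≡ 42 (mod 84).
  Combine with x ≡ 0 (mod 6): gcd(84, 6) = 6; 0 - 42 = -42, which IS divisible by 6, so compatible.
    Write x = 42 + 84·t and substitute into x ≡ 0 (mod 6): 84·t ≡ 0 − 42 = -42 (mod 6).
    Divide the congruence (and modulus) by g = 6: 14·t ≡ -7 (mod 1).
    Modulo 1 every t works; take t = 0.
    Then x = 42 + 84·0 = 42, valid modulo lcm(84, 6) = 84: x ≡ 42 (mod 84).
Verify: 42 mod 14 = 0, 42 mod 12 = 6, 42 mod 6 = 0.

x ≡ 42 (mod 84).


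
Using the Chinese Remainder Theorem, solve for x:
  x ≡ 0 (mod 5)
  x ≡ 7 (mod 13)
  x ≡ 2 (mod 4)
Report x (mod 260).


Moduli 5, 13, 4 are pairwise coprime; by CRT there is a unique solution modulo M = 5 · 13 · 4 = 260.
Solve pairwise, accumulating the modulus:
  Start with x ≡ 0 (mod 5).
  Combine with x ≡ 7 (mod 13): since gcd(5, 13) = 1, we get a unique residue mod 65.
    Write x = 0 + 5·t and substitute into x ≡ 7 (mod 13): 5·t ≡ 7 − 0 = 7 (mod 13).
    The inverse of 5 mod 13 is 8 (since 5·8 = 40 = 3·13 + 1), so t ≡ 8·7 = 56 ≡ 4 (mod 13).
    Then x = 0 + 5·4 = 20, valid modulo lcm(5, 13) = 65: x ≡ 20 (mod 65).
  Combine with x ≡ 2 (mod 4): since gcd(65, 4) = 1, we get a unique residue mod 260.
    Write x = 20 + 65·t and substitute into x ≡ 2 (mod 4): 65·t ≡ 2 − 20 = -18 (mod 4).
    Reduce coefficients mod 4: 1·t ≡ 2 (mod 4).
    So t ≡ 2 (mod 4).
    Then x = 20 + 65·2 = 150, valid modulo lcm(65, 4) = 260: x ≡ 150 (mod 260).
Verify: 150 mod 5 = 0 ✓, 150 mod 13 = 7 ✓, 150 mod 4 = 2 ✓.

x ≡ 150 (mod 260).


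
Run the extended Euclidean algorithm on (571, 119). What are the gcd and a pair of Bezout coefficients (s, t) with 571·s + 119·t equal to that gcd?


Euclidean algorithm on (571, 119) — divide until remainder is 0:
  571 = 4 · 119 + 95
  119 = 1 · 95 + 24
  95 = 3 · 24 + 23
  24 = 1 · 23 + 1
  23 = 23 · 1 + 0
gcd(571, 119) = 1.
Track Bezout coefficients alongside the remainders: start with r₀ = 571 = a·1 + b·0 (s = 1, t = 0) and r₁ = 119 = a·0 + b·1 (s = 0, t = 1); each new remainder r_{k+1} = r_{k-1} − q_k·r_k inherits s_{k+1} = s_{k-1} − q_k·s_k, t_{k+1} = t_{k-1} − q_k·t_k, so r_k = a·s_k + b·t_k at every step:
  q = 4: r = 95, s = 1 − 4·0 = 1, t = 0 − 4·1 = -4  (check: 571·1 + 119·(-4) = 95)
  q = 1: r = 24, s = 0 − 1·1 = -1, t = 1 − 1·(-4) = 5  (check: 571·(-1) + 119·5 = 24)
  q = 3: r = 23, s = 1 − 3·(-1) = 4, t = -4 − 3·5 = -19  (check: 571·4 + 119·(-19) = 23)
  q = 1: r = 1, s = -1 − 1·4 = -5, t = 5 − 1·(-19) = 24  (check: 571·(-5) + 119·24 = 1)
The row with r = 1 (the gcd) gives the Bezout coefficients s = -5, t = 24.
Result: 571 · (-5) + 119 · (24) = 1.

gcd(571, 119) = 1; s = -5, t = 24 (check: 571·(-5) + 119·24 = 1).


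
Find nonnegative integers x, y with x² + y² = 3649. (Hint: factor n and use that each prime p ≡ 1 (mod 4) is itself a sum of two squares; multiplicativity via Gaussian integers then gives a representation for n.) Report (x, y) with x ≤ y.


Step 1: Factor n = 3649 = 41 · 89.
Step 2: Check the mod-4 condition on each prime factor: 41 ≡ 1 (mod 4), exponent 1; 89 ≡ 1 (mod 4), exponent 1.
All primes ≡ 3 (mod 4) appear to even exponent (or don't appear), so by the two-squares theorem n IS expressible as a sum of two squares.
Step 3: Build a representation. Here n = 41 · 89 is a product of primes ≡ 1 (mod 4). Each prime p ≡ 1 (mod 4) is itself a sum of two squares; find a² by testing p − a² for a perfect square:
  41: 41 − 1² = 40, 41 − 2² = 37, 41 − 3² = 32, 41 − 4² = 25 = 5² ⇒ 41 = 4² + 5².
  89: 89 − 1² = 88, 89 − 2² = 85, 89 − 3² = 80, 89 − 4² = 73, 89 − 5² = 64 = 8² ⇒ 89 = 5² + 8².
  Combine using the Brahmagupta–Fibonacci identity (a² + b²)(c² + d²) = (ac − bd)² + (ad + bc)² = (ac + bd)² + (ad − bc)²:
  41 · 89 = 3649: from (4² + 5²)(5² + 8²), take (4·5 − 5·8, 4·8 + 5·5) = (20 − 40, 32 + 25) = (-20, 57); dropping signs (only squares matter) gives (20, 57); check 20² + 57² = 400 + 3249 = 3649 ✓.
Step 4: Order so x ≤ y and verify: 20² + 57² = 400 + 3249 = 3649 = n. ✓

n = 3649 = 20² + 57² (one valid representation with x ≤ y).


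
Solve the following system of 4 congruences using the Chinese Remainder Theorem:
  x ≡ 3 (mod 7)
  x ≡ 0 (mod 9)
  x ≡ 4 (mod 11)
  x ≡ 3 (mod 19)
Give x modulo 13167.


Product of moduli M = 7 · 9 · 11 · 19 = 13167.
Merge one congruence at a time:
  Start: x ≡ 3 (mod 7).
  Combine with x ≡ 0 (mod 9); new modulus lcm = 63.
    Write x = 3 + 7·t and substitute into x ≡ 0 (mod 9): 7·t ≡ 0 − 3 = -3 (mod 9).
    Reduce coefficients mod 9: 7·t ≡ 6 (mod 9).
    The inverse of 7 mod 9 is 4 (since 7·4 = 28 = 3·9 + 1), so t ≡ 4·6 = 24 ≡ 6 (mod 9).
    Then x = 3 + 7·6 = 45, valid modulo lcm(7, 9) = 63: x ≡ 45 (mod 63).
  Combine with x ≡ 4 (mod 11); new modulus lcm = 693.
    Write x = 45 + 63·t and substitute into x ≡ 4 (mod 11): 63·t ≡ 4 − 45 = -41 (mod 11).
    Reduce coefficients mod 11: 8·t ≡ 3 (mod 11).
    The inverse of 8 mod 11 is 7 (since 8·7 = 56 = 5·11 + 1), so t ≡ 7·3 = 21 ≡ 10 (mod 11).
    Then x = 45 + 63·10 = 675, valid modulo lcm(63, 11) = 693: x ≡ 675 (mod 693).
  Combine with x ≡ 3 (mod 19); new modulus lcm = 13167.
    Write x = 675 + 693·t and substitute into x ≡ 3 (mod 19): 693·t ≡ 3 − 675 = -672 (mod 19).
    Reduce coefficients mod 19: 9·t ≡ 12 (mod 19).
    The inverse of 9 mod 19 is 17 (since 9·17 = 153 = 8·19 + 1), so t ≡ 17·12 = 204 ≡ 14 (mod 19).
    Then x = 675 + 693·14 = 10377, valid modulo lcm(693, 19) = 13167: x ≡ 10377 (mod 13167).
Verify against each original: 10377 mod 7 = 3, 10377 mod 9 = 0, 10377 mod 11 = 4, 10377 mod 19 = 3.

x ≡ 10377 (mod 13167).


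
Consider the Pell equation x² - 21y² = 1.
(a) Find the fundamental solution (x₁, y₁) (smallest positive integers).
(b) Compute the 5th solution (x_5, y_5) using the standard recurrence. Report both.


Step 1: Find the fundamental solution (x₁, y₁) of x² - 21y² = 1.
  Expand √21 as a continued fraction. a₀ = ⌊√21⌋ = 4; iterate m_{k+1} = d_k·a_k − m_k, d_{k+1} = (21 − m_{k+1}²)/d_k, a_{k+1} = ⌊(a₀ + m_{k+1})/d_{k+1}⌋ (starting m₀ = 0, d₀ = 1), with convergents p_k = a_k·p_{k-1} + p_{k-2}, q_k = a_k·q_{k-1} + q_{k-2} (p₋₁ = 1, q₋₁ = 0):
  k = 0: a₀ = 4; p₀/q₀ = 4/1; p₀² − 21·q₀² = 16 − 21 = -5.
  k = 1: m = 4, d = 5, a = ⌊(4 + 4)/5⌋ = 1; p/q = (1·4 + 1)/(1·1 + 0) = 5/1; p² − 21·q² = 25 − 21 = 4.
  k = 2: m = 1, d = 4, a = ⌊(4 + 1)/4⌋ = 1; p/q = (1·5 + 4)/(1·1 + 1) = 9/2; p² − 21·q² = 81 − 84 = -3.
  k = 3: m = 3, d = 3, a = ⌊(4 + 3)/3⌋ = 2; p/q = (2·9 + 5)/(2·2 + 1) = 23/5; p² − 21·q² = 529 − 525 = 4.
  k = 4: m = 3, d = 4, a = ⌊(4 + 3)/4⌋ = 1; p/q = (1·23 + 9)/(1·5 + 2) = 32/7; p² − 21·q² = 1024 − 1029 = -5.
  k = 5: m = 1, d = 5, a = ⌊(4 + 1)/5⌋ = 1; p/q = (1·32 + 23)/(1·7 + 5) = 55/12; p² − 21·q² = 3025 − 3024 = 1.
  The first convergent with p² − 21·q² = 1 gives the fundamental solution (x₁, y₁) = (55, 12).
Step 2: Apply the recurrence (x_{n+1}, y_{n+1}) = (x₁x_n + 21y₁y_n, x₁y_n + y₁x_n) repeatedly.
  From (x_1, y_1) = (55, 12): x_2 = 55·55 + 21·12·12 = 6049; y_2 = 55·12 + 12·55 = 1320.
  From (x_2, y_2) = (6049, 1320): x_3 = 55·6049 + 21·12·1320 = 665335; y_3 = 55·1320 + 12·6049 = 145188.
  From (x_3, y_3) = (665335, 145188): x_4 = 55·665335 + 21·12·145188 = 73180801; y_4 = 55·145188 + 12·665335 = 15969360.
  From (x_4, y_4) = (73180801, 15969360): x_5 = 55·73180801 + 21·12·15969360 = 8049222775; y_5 = 55·15969360 + 12·73180801 = 1756484412.
Step 3: Verify x_5² - 21·y_5² = 64789987281578700625 - 64789987281578700624 = 1 (should be 1). ✓

(x_1, y_1) = (55, 12); (x_5, y_5) = (8049222775, 1756484412).


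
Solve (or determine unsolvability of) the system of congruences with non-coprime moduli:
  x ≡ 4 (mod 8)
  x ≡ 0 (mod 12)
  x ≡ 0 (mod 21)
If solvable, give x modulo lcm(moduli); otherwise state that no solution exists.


Moduli 8, 12, 21 are not pairwise coprime, so CRT works modulo lcm(m_i) when all pairwise compatibility conditions hold.
Pairwise compatibility: gcd(m_i, m_j) must divide a_i - a_j for every pair.
Merge one congruence at a time:
  Start: x ≡ 4 (mod 8).
  Combine with x ≡ 0 (mod 12): gcd(8, 12) = 4; 0 - 4 = -4, which IS divisible by 4, so compatible.
    Write x = 4 + 8·t and substitute into x ≡ 0 (mod 12): 8·t ≡ 0 − 4 = -4 (mod 12).
    Divide the congruence (and modulus) by g = 4: 2·t ≡ -1 (mod 3).
    Reduce coefficients mod 3: 2·t ≡ 2 (mod 3).
    The inverse of 2 mod 3 is 2 (since 2·2 = 4 = 1·3 + 1), so t ≡ 2·2 = 4 ≡ 1 (mod 3).
    Then x = 4 + 8·1 = 12, valid modulo lcm(8, 12) = 24: x ≡ 12 (mod 24).
  Combine with x ≡ 0 (mod 21): gcd(24, 21) = 3; 0 - 12 = -12, which IS divisible by 3, so compatible.
    Write x = 12 + 24·t and substitute into x ≡ 0 (mod 21): 24·t ≡ 0 − 12 = -12 (mod 21).
    Divide the congruence (and modulus) by g = 3: 8·t ≡ -4 (mod 7).
    Reduce coefficients mod 7: 1·t ≡ 3 (mod 7).
    So t ≡ 3 (mod 7).
    Then x = 12 + 24·3 = 84, valid modulo lcm(24, 21) = 168: x ≡ 84 (mod 168).
Verify: 84 mod 8 = 4, 84 mod 12 = 0, 84 mod 21 = 0.

x ≡ 84 (mod 168).


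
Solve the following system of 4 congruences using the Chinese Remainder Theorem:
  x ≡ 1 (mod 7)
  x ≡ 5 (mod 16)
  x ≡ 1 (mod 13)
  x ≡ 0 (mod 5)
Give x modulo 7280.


Product of moduli M = 7 · 16 · 13 · 5 = 7280.
Merge one congruence at a time:
  Start: x ≡ 1 (mod 7).
  Combine with x ≡ 5 (mod 16); new modulus lcm = 112.
    Write x = 1 + 7·t and substitute into x ≡ 5 (mod 16): 7·t ≡ 5 − 1 = 4 (mod 16).
    The inverse of 7 mod 16 is 7 (since 7·7 = 49 = 3·16 + 1), so t ≡ 7·4 = 28 ≡ 12 (mod 16).
    Then x = 1 + 7·12 = 85, valid modulo lcm(7, 16) = 112: x ≡ 85 (mod 112).
  Combine with x ≡ 1 (mod 13); new modulus lcm = 1456.
    Write x = 85 + 112·t and substitute into x ≡ 1 (mod 13): 112·t ≡ 1 − 85 = -84 (mod 13).
    Reduce coefficients mod 13: 8·t ≡ 7 (mod 13).
    The inverse of 8 mod 13 is 5 (since 8·5 = 40 = 3·13 + 1), so t ≡ 5·7 = 35 ≡ 9 (mod 13).
    Then x = 85 + 112·9 = 1093, valid modulo lcm(112, 13) = 1456: x ≡ 1093 (mod 1456).
  Combine with x ≡ 0 (mod 5); new modulus lcm = 7280.
    Write x = 1093 + 1456·t and substitute into x ≡ 0 (mod 5): 1456·t ≡ 0 − 1093 = -1093 (mod 5).
    Reduce coefficients mod 5: 1·t ≡ 2 (mod 5).
    So t ≡ 2 (mod 5).
    Then x = 1093 + 1456·2 = 4005, valid modulo lcm(1456, 5) = 7280: x ≡ 4005 (mod 7280).
Verify against each original: 4005 mod 7 = 1, 4005 mod 16 = 5, 4005 mod 13 = 1, 4005 mod 5 = 0.

x ≡ 4005 (mod 7280).


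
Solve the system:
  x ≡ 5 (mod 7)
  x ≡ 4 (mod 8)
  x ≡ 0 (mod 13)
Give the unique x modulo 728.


Moduli 7, 8, 13 are pairwise coprime; by CRT there is a unique solution modulo M = 7 · 8 · 13 = 728.
Solve pairwise, accumulating the modulus:
  Start with x ≡ 5 (mod 7).
  Combine with x ≡ 4 (mod 8): since gcd(7, 8) = 1, we get a unique residue mod 56.
    Write x = 5 + 7·t and substitute into x ≡ 4 (mod 8): 7·t ≡ 4 − 5 = -1 (mod 8).
    Reduce coefficients mod 8: 7·t ≡ 7 (mod 8).
    The inverse of 7 mod 8 is 7 (since 7·7 = 49 = 6·8 + 1), so t ≡ 7·7 = 49 ≡ 1 (mod 8).
    Then x = 5 + 7·1 = 12, valid modulo lcm(7, 8) = 56: x ≡ 12 (mod 56).
  Combine with x ≡ 0 (mod 13): since gcd(56, 13) = 1, we get a unique residue mod 728.
    Write x = 12 + 56·t and substitute into x ≡ 0 (mod 13): 56·t ≡ 0 − 12 = -12 (mod 13).
    Reduce coefficients mod 13: 4·t ≡ 1 (mod 13).
    The inverse of 4 mod 13 is 10 (since 4·10 = 40 = 3·13 + 1), so t ≡ 10·1 = 10 ≡ 10 (mod 13).
    Then x = 12 + 56·10 = 572, valid modulo lcm(56, 13) = 728: x ≡ 572 (mod 728).
Verify: 572 mod 7 = 5 ✓, 572 mod 8 = 4 ✓, 572 mod 13 = 0 ✓.

x ≡ 572 (mod 728).


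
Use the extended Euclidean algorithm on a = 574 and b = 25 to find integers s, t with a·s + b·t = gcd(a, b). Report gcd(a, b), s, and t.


Euclidean algorithm on (574, 25) — divide until remainder is 0:
  574 = 22 · 25 + 24
  25 = 1 · 24 + 1
  24 = 24 · 1 + 0
gcd(574, 25) = 1.
Track Bezout coefficients alongside the remainders: start with r₀ = 574 = a·1 + b·0 (s = 1, t = 0) and r₁ = 25 = a·0 + b·1 (s = 0, t = 1); each new remainder r_{k+1} = r_{k-1} − q_k·r_k inherits s_{k+1} = s_{k-1} − q_k·s_k, t_{k+1} = t_{k-1} − q_k·t_k, so r_k = a·s_k + b·t_k at every step:
  q = 22: r = 24, s = 1 − 22·0 = 1, t = 0 − 22·1 = -22  (check: 574·1 + 25·(-22) = 24)
  q = 1: r = 1, s = 0 − 1·1 = -1, t = 1 − 1·(-22) = 23  (check: 574·(-1) + 25·23 = 1)
The row with r = 1 (the gcd) gives the Bezout coefficients s = -1, t = 23.
Result: 574 · (-1) + 25 · (23) = 1.

gcd(574, 25) = 1; s = -1, t = 23 (check: 574·(-1) + 25·23 = 1).


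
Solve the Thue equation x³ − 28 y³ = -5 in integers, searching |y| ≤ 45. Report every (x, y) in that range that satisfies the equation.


The equation is x³ - 28y³ = -5. For fixed y, x³ = 28·y³ − 5, so a solution requires the RHS to be a perfect cube.
Strategy: iterate y from -45 to 45, compute RHS = 28·y³ − 5, and check whether it is a (positive or negative) perfect cube.
Check small values of y:
  y = 0: RHS = -5 is not a perfect cube.
  y = 1: RHS = 23 is not a perfect cube.
  y = -1: RHS = -33 is not a perfect cube.
  y = 2: RHS = 219 is not a perfect cube.
  y = -2: RHS = -229 is not a perfect cube.
  y = 3: RHS = 751 is not a perfect cube.
  y = -3: RHS = -761 is not a perfect cube.
Continuing the search up to |y| = 45 finds no solutions either.
No (x, y) in the scanned range satisfies the equation.

No integer solutions with |y| ≤ 45.


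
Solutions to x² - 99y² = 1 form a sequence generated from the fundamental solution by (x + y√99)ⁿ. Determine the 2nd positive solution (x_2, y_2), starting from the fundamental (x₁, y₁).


Step 1: Find the fundamental solution (x₁, y₁) of x² - 99y² = 1.
  Expand √99 as a continued fraction. a₀ = ⌊√99⌋ = 9; iterate m_{k+1} = d_k·a_k − m_k, d_{k+1} = (99 − m_{k+1}²)/d_k, a_{k+1} = ⌊(a₀ + m_{k+1})/d_{k+1}⌋ (starting m₀ = 0, d₀ = 1), with convergents p_k = a_k·p_{k-1} + p_{k-2}, q_k = a_k·q_{k-1} + q_{k-2} (p₋₁ = 1, q₋₁ = 0):
  k = 0: a₀ = 9; p₀/q₀ = 9/1; p₀² − 99·q₀² = 81 − 99 = -18.
  k = 1: m = 9, d = 18, a = ⌊(9 + 9)/18⌋ = 1; p/q = (1·9 + 1)/(1·1 + 0) = 10/1; p² − 99·q² = 100 − 99 = 1.
  The first convergent with p² − 99·q² = 1 gives the fundamental solution (x₁, y₁) = (10, 1).
Step 2: Apply the recurrence (x_{n+1}, y_{n+1}) = (x₁x_n + 99y₁y_n, x₁y_n + y₁x_n) repeatedly.
  From (x_1, y_1) = (10, 1): x_2 = 10·10 + 99·1·1 = 199; y_2 = 10·1 + 1·10 = 20.
Step 3: Verify x_2² - 99·y_2² = 39601 - 39600 = 1 (should be 1). ✓

(x_1, y_1) = (10, 1); (x_2, y_2) = (199, 20).


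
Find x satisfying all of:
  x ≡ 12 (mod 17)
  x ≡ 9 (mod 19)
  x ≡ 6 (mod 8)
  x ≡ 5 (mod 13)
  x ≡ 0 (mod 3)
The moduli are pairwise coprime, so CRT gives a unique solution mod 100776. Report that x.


Product of moduli M = 17 · 19 · 8 · 13 · 3 = 100776.
Merge one congruence at a time:
  Start: x ≡ 12 (mod 17).
  Combine with x ≡ 9 (mod 19); new modulus lcm = 323.
    Write x = 12 + 17·t and substitute into x ≡ 9 (mod 19): 17·t ≡ 9 − 12 = -3 (mod 19).
    Reduce coefficients mod 19: 17·t ≡ 16 (mod 19).
    The inverse of 17 mod 19 is 9 (since 17·9 = 153 = 8·19 + 1), so t ≡ 9·16 = 144 ≡ 11 (mod 19).
    Then x = 12 + 17·11 = 199, valid modulo lcm(17, 19) = 323: x ≡ 199 (mod 323).
  Combine with x ≡ 6 (mod 8); new modulus lcm = 2584.
    Write x = 199 + 323·t and substitute into x ≡ 6 (mod 8): 323·t ≡ 6 − 199 = -193 (mod 8).
    Reduce coefficients mod 8: 3·t ≡ 7 (mod 8).
    The inverse of 3 mod 8 is 3 (since 3·3 = 9 = 1·8 + 1), so t ≡ 3·7 = 21 ≡ 5 (mod 8).
    Then x = 199 + 323·5 = 1814, valid modulo lcm(323, 8) = 2584: x ≡ 1814 (mod 2584).
  Combine with x ≡ 5 (mod 13); new modulus lcm = 33592.
    Write x = 1814 + 2584·t and substitute into x ≡ 5 (mod 13): 2584·t ≡ 5 − 1814 = -1809 (mod 13).
    Reduce coefficients mod 13: 10·t ≡ 11 (mod 13).
    The inverse of 10 mod 13 is 4 (since 10·4 = 40 = 3·13 + 1), so t ≡ 4·11 = 44 ≡ 5 (mod 13).
    Then x = 1814 + 2584·5 = 14734, valid modulo lcm(2584, 13) = 33592: x ≡ 14734 (mod 33592).
  Combine with x ≡ 0 (mod 3); new modulus lcm = 100776.
    Write x = 14734 + 33592·t and substitute into x ≡ 0 (mod 3): 33592·t ≡ 0 − 14734 = -14734 (mod 3).
    Reduce coefficients mod 3: 1·t ≡ 2 (mod 3).
    So t ≡ 2 (mod 3).
    Then x = 14734 + 33592·2 = 81918, valid modulo lcm(33592, 3) = 100776: x ≡ 81918 (mod 100776).
Verify against each original: 81918 mod 17 = 12, 81918 mod 19 = 9, 81918 mod 8 = 6, 81918 mod 13 = 5, 81918 mod 3 = 0.

x ≡ 81918 (mod 100776).
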